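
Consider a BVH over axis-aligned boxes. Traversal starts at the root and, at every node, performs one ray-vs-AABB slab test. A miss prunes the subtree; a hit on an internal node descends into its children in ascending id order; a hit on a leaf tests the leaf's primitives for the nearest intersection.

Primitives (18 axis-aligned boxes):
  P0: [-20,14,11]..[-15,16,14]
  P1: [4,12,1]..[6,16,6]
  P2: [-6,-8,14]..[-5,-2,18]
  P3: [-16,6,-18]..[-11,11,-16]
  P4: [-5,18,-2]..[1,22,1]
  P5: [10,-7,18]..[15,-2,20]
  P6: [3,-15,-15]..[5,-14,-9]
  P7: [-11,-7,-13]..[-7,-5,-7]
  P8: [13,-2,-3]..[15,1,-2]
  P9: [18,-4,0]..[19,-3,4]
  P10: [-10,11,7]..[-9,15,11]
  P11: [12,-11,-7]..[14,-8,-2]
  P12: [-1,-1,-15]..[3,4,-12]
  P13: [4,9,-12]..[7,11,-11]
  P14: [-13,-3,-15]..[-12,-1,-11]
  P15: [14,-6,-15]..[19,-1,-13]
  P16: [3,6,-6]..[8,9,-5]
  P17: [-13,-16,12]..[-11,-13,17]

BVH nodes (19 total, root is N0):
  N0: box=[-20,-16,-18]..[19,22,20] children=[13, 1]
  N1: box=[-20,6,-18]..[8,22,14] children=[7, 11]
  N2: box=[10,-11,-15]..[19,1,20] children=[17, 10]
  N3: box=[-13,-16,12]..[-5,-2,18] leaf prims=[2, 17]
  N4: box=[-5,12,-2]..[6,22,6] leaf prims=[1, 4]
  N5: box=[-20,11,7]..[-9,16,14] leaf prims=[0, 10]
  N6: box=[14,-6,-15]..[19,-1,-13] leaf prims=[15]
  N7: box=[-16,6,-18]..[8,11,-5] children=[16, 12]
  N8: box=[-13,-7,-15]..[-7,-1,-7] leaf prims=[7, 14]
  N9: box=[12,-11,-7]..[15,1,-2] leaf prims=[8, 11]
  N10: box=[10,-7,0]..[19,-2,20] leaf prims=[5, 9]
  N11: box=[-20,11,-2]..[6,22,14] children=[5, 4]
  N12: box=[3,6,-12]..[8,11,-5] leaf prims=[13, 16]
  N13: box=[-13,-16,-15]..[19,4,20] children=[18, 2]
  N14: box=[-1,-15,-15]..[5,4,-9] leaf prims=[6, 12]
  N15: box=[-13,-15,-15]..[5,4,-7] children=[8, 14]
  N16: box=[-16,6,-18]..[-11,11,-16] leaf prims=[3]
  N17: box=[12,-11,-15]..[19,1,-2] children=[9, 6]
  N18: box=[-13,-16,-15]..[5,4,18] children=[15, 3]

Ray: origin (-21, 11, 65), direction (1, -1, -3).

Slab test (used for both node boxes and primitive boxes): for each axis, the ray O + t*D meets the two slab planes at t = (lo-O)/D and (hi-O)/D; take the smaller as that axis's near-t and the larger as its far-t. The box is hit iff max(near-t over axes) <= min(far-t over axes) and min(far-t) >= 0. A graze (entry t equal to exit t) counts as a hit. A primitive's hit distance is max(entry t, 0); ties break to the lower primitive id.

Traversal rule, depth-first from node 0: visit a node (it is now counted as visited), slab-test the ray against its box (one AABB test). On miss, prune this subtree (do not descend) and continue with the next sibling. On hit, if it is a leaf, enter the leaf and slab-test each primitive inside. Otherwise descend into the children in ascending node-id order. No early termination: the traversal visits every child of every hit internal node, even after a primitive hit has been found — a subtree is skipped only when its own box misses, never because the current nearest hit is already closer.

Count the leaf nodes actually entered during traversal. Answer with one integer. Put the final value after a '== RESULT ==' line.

Walk:
N0 x:[1,40] y:[-11,27] z:[15,83/3] -> hit [15,27], descend [1, 13]
  N1 x:[1,29] y:[-11,5] z:[17,83/3] -> miss, prune
  N13 x:[8,40] y:[7,27] z:[15,80/3] -> hit [15,80/3], descend [2, 18]
    N2 x:[31,40] y:[10,22] z:[15,80/3] -> miss, prune
    N18 x:[8,26] y:[7,27] z:[47/3,80/3] -> hit [47/3,26], descend [3, 15]
      N3 x:[8,16] y:[13,27] z:[47/3,53/3] -> hit [47/3,16] leaf, test {P2@t=47/3, P17(miss)}
      N15 x:[8,26] y:[7,26] z:[24,80/3] -> hit [24,26], descend [8, 14]
        N8 x:[8,14] y:[12,18] z:[24,80/3] -> miss, prune
        N14 x:[20,26] y:[7,26] z:[74/3,80/3] -> hit [74/3,26] leaf, test {P6@t=25, P12(miss)}

Summary -> nodes [0, 1, 13, 2, 18, 3, 15, 8, 14]; box-tests=9; leaf-entries=2; first=P2

== RESULT ==
2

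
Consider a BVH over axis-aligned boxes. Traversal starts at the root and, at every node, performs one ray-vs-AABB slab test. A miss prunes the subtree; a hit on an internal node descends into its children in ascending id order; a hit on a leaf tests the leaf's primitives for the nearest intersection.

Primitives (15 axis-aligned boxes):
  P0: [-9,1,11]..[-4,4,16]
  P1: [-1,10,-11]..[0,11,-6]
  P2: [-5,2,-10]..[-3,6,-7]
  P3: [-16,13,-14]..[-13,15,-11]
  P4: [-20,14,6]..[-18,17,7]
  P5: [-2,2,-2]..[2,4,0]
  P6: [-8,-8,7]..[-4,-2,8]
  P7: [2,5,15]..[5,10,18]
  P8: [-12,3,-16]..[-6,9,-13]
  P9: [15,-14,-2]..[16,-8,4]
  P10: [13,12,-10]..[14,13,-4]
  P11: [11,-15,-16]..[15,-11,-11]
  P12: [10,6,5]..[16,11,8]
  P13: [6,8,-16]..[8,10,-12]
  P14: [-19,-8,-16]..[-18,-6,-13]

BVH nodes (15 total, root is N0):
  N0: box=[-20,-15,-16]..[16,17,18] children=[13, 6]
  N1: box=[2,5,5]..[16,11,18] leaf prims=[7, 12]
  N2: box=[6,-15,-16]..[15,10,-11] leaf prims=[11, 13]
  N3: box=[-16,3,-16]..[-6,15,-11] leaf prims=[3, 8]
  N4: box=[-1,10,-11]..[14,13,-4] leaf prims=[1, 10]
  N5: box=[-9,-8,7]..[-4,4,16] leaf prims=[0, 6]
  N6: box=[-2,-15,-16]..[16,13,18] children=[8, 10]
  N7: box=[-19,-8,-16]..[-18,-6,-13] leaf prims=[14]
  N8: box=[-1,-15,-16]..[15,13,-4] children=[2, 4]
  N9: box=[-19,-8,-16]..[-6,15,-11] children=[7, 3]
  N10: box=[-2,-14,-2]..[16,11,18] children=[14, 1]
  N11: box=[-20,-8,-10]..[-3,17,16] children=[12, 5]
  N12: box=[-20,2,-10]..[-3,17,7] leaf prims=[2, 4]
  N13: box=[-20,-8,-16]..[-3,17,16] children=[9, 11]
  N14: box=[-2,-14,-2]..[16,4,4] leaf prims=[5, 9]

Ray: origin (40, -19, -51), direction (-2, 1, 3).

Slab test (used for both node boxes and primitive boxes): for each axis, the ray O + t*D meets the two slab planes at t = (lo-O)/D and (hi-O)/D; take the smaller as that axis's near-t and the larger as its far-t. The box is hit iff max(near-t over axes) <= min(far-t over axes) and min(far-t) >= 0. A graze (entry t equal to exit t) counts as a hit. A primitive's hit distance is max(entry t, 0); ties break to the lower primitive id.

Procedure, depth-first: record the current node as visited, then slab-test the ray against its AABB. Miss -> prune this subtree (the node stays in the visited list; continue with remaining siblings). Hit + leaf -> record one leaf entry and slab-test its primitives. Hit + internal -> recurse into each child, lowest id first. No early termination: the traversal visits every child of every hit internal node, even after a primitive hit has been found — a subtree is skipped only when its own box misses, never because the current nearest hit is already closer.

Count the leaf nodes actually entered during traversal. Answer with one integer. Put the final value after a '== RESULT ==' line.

Walk:
N0 x:[12,30] y:[4,36] z:[35/3,23] -> hit [12,23], descend [6, 13]
  N6 x:[12,21] y:[4,32] z:[35/3,23] -> hit [12,21], descend [8, 10]
    N8 x:[25/2,41/2] y:[4,32] z:[35/3,47/3] -> hit [25/2,47/3], descend [2, 4]
      N2 x:[25/2,17] y:[4,29] z:[35/3,40/3] -> hit [25/2,40/3] leaf, test {P11(miss), P13(miss)}
      N4 x:[13,41/2] y:[29,32] z:[40/3,47/3] -> miss, prune
    N10 x:[12,21] y:[5,30] z:[49/3,23] -> hit [49/3,21], descend [1, 14]
      N1 x:[12,19] y:[24,30] z:[56/3,23] -> miss, prune
      N14 x:[12,21] y:[5,23] z:[49/3,55/3] -> hit [49/3,55/3] leaf, test {P5(miss), P9(miss)}
  N13 x:[43/2,30] y:[11,36] z:[35/3,67/3] -> hit [43/2,67/3], descend [9, 11]
    N9 x:[23,59/2] y:[11,34] z:[35/3,40/3] -> miss, prune
    N11 x:[43/2,30] y:[11,36] z:[41/3,67/3] -> hit [43/2,67/3], descend [5, 12]
      N5 x:[22,49/2] y:[11,23] z:[58/3,67/3] -> hit [22,67/3] leaf, test {P0@t=22, P6(miss)}
      N12 x:[43/2,30] y:[21,36] z:[41/3,58/3] -> miss, prune

13 AABB tests over nodes [0, 6, 8, 2, 4, 10, 1, 14, 13, 9, 11, 5, 12]; 3 leaves entered; closest P0.

== RESULT ==
3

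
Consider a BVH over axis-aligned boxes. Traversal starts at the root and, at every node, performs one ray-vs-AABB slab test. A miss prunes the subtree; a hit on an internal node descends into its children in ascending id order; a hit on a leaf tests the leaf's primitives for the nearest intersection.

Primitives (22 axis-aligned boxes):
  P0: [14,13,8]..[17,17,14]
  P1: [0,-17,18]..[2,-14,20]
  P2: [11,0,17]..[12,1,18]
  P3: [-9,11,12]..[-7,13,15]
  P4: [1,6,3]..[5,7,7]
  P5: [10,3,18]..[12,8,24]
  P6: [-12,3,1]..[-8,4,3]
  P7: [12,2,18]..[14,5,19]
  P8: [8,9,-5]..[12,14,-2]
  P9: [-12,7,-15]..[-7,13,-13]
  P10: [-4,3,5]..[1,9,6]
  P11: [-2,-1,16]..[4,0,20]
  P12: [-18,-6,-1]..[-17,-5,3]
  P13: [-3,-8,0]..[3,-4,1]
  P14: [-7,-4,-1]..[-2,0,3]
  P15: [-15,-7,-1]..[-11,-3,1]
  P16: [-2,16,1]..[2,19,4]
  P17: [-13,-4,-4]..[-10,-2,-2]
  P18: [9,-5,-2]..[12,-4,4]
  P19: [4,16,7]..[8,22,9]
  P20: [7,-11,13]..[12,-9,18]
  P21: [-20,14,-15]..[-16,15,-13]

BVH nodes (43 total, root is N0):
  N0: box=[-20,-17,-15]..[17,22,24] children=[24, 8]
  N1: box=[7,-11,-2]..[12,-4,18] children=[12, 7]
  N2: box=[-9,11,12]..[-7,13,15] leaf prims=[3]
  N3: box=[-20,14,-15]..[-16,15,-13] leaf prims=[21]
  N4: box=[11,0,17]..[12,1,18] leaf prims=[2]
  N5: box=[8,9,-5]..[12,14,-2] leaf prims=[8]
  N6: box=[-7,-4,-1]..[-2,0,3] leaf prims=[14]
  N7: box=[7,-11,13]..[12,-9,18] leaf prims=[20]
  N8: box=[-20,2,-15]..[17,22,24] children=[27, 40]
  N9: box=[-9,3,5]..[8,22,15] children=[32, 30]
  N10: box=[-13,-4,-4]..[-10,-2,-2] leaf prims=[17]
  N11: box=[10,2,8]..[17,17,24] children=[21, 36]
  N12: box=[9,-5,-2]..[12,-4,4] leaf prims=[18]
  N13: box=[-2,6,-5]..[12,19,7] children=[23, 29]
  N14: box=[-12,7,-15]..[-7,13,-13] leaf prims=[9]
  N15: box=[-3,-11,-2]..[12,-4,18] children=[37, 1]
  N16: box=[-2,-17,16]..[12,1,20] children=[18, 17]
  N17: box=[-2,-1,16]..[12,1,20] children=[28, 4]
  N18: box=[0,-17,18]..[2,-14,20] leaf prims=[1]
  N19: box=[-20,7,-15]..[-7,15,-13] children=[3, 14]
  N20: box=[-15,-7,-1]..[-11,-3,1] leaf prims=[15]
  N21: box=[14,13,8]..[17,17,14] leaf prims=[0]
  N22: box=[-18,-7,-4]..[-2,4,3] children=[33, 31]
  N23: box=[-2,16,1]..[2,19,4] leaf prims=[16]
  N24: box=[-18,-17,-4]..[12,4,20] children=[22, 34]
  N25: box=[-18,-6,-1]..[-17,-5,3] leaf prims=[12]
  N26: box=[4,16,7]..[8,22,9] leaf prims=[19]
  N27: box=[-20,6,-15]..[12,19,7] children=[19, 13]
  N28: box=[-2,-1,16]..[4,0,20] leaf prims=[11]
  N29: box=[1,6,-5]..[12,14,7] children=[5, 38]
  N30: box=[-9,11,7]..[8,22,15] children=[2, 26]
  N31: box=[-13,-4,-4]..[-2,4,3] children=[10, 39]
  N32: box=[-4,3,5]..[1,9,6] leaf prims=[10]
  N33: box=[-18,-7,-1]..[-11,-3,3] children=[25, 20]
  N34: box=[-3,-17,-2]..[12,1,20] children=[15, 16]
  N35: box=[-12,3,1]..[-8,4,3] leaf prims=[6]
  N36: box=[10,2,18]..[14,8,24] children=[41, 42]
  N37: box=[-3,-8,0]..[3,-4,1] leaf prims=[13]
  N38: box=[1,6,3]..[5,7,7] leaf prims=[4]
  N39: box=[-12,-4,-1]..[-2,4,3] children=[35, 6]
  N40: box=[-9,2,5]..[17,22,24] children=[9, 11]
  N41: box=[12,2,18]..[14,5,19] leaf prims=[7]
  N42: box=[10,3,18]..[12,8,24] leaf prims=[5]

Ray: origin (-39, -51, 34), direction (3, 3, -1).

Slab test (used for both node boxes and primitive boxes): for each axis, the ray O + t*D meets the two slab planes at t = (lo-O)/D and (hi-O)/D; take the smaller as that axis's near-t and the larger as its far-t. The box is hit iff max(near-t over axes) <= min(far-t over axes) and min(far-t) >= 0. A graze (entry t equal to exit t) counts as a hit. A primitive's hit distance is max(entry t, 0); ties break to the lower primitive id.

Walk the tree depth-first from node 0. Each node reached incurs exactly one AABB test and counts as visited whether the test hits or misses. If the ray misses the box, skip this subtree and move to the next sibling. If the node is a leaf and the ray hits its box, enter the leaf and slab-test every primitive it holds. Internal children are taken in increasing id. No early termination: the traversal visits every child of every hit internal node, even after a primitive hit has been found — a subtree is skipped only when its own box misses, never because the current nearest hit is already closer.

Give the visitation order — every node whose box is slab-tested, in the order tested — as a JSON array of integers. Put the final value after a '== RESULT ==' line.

Traverse from the root:
N0 x:[19/3,56/3] y:[34/3,73/3] z:[10,49] -> hit [34/3,56/3], descend [8, 24]
  N8 x:[19/3,56/3] y:[53/3,73/3] z:[10,49] -> hit [53/3,56/3], descend [27, 40]
    N27 x:[19/3,17] y:[19,70/3] z:[27,49] -> miss, prune
    N40 x:[10,56/3] y:[53/3,73/3] z:[10,29] -> hit [53/3,56/3], descend [9, 11]
      N9 x:[10,47/3] y:[18,73/3] z:[19,29] -> miss, prune
      N11 x:[49/3,56/3] y:[53/3,68/3] z:[10,26] -> hit [53/3,56/3], descend [21, 36]
        N21 x:[53/3,56/3] y:[64/3,68/3] z:[20,26] -> miss, prune
        N36 x:[49/3,53/3] y:[53/3,59/3] z:[10,16] -> miss, prune
  N24 x:[7,17] y:[34/3,55/3] z:[14,38] -> hit [14,17], descend [22, 34]
    N22 x:[7,37/3] y:[44/3,55/3] z:[31,38] -> miss, prune
    N34 x:[12,17] y:[34/3,52/3] z:[14,36] -> hit [14,17], descend [15, 16]
      N15 x:[12,17] y:[40/3,47/3] z:[16,36] -> miss, prune
      N16 x:[37/3,17] y:[34/3,52/3] z:[14,18] -> hit [14,17], descend [17, 18]
        N17 x:[37/3,17] y:[50/3,52/3] z:[14,18] -> hit [50/3,17], descend [4, 28]
          N4 x:[50/3,17] y:[17,52/3] z:[16,17] -> hit [17,17] leaf, test {P2@t=17}
          N28 x:[37/3,43/3] y:[50/3,17] z:[14,18] -> miss, prune
        N18 x:[13,41/3] y:[34/3,37/3] z:[14,16] -> miss, prune

Summary -> nodes [0, 8, 27, 40, 9, 11, 21, 36, 24, 22, 34, 15, 16, 17, 4, 28, 18]; box-tests=17; leaf-entries=1; first=P2

== RESULT ==
[0, 8, 27, 40, 9, 11, 21, 36, 24, 22, 34, 15, 16, 17, 4, 28, 18]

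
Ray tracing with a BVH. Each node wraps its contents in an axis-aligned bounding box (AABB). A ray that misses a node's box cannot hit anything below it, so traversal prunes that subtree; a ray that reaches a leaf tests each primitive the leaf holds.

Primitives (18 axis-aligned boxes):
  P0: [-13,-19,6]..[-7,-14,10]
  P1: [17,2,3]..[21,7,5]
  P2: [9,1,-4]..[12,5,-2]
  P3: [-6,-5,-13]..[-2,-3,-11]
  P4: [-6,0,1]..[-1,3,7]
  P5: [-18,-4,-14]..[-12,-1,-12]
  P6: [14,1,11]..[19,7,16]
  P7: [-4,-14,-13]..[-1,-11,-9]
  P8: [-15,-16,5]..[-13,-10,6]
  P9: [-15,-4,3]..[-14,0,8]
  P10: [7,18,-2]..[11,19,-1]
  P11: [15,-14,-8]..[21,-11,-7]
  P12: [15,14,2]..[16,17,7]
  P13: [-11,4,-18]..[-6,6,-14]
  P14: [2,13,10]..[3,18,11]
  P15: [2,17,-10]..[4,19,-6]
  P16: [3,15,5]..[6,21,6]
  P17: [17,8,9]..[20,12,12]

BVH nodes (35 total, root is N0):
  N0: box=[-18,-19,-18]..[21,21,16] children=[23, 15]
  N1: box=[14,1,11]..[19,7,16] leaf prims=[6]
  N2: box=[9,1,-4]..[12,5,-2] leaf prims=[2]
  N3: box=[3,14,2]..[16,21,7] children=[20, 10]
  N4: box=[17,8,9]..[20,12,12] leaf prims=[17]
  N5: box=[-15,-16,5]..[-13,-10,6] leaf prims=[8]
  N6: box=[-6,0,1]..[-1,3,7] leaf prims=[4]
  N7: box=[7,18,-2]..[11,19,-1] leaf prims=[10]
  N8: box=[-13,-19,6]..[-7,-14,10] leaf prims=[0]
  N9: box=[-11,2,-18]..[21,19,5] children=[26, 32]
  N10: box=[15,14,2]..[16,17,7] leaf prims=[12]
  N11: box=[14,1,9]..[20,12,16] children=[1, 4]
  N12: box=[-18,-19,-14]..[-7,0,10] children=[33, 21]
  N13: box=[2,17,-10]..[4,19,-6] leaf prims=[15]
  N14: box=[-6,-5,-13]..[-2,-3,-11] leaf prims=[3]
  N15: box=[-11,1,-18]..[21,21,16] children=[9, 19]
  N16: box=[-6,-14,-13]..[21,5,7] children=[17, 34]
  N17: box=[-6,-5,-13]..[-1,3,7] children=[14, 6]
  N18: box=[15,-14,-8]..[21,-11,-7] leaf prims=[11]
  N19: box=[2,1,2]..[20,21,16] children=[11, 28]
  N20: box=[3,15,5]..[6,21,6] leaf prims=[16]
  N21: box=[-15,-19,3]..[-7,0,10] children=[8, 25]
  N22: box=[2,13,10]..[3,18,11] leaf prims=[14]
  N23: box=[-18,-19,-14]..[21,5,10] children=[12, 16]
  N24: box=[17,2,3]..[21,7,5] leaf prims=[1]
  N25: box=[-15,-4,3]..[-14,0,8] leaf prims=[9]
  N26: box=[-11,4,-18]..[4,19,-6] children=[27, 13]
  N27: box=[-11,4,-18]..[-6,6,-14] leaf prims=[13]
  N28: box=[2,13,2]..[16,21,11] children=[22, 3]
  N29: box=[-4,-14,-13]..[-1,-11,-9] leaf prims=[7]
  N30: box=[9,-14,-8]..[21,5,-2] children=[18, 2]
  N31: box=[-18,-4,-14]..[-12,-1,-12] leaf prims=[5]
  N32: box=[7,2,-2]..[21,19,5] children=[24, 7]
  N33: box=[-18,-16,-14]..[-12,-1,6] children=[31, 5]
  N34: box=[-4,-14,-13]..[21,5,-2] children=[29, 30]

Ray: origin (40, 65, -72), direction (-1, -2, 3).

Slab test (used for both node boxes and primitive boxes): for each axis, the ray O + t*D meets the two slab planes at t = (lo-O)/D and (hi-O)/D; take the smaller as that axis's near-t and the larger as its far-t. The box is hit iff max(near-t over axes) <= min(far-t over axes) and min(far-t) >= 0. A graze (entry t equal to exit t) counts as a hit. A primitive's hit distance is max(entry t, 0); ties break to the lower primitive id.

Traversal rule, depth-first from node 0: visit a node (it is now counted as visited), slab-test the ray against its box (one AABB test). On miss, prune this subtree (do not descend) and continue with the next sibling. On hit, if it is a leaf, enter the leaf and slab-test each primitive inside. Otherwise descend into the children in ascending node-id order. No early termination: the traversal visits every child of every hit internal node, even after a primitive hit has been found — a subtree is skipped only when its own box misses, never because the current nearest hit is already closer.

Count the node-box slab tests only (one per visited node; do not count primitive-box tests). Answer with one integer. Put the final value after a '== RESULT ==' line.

Traverse from the root:
N0 x:[19,58] y:[22,42] z:[18,88/3] -> hit [22,88/3], descend [15, 23]
  N15 x:[19,51] y:[22,32] z:[18,88/3] -> hit [22,88/3], descend [9, 19]
    N9 x:[19,51] y:[23,63/2] z:[18,77/3] -> hit [23,77/3], descend [26, 32]
      N26 x:[36,51] y:[23,61/2] z:[18,22] -> miss, prune
      N32 x:[19,33] y:[23,63/2] z:[70/3,77/3] -> hit [70/3,77/3], descend [7, 24]
        N7 x:[29,33] y:[23,47/2] z:[70/3,71/3] -> miss, prune
        N24 x:[19,23] y:[29,63/2] z:[25,77/3] -> miss, prune
    N19 x:[20,38] y:[22,32] z:[74/3,88/3] -> hit [74/3,88/3], descend [11, 28]
      N11 x:[20,26] y:[53/2,32] z:[27,88/3] -> miss, prune
      N28 x:[24,38] y:[22,26] z:[74/3,83/3] -> hit [74/3,26], descend [3, 22]
        N3 x:[24,37] y:[22,51/2] z:[74/3,79/3] -> hit [74/3,51/2], descend [10, 20]
          N10 x:[24,25] y:[24,51/2] z:[74/3,79/3] -> hit [74/3,25] leaf, test {P12@t=74/3}
          N20 x:[34,37] y:[22,25] z:[77/3,26] -> miss, prune
        N22 x:[37,38] y:[47/2,26] z:[82/3,83/3] -> miss, prune
  N23 x:[19,58] y:[30,42] z:[58/3,82/3] -> miss, prune

15 AABB tests over nodes [0, 15, 9, 26, 32, 7, 24, 19, 11, 28, 3, 10, 20, 22, 23]; 1 leaf entered; closest P12.

== RESULT ==
15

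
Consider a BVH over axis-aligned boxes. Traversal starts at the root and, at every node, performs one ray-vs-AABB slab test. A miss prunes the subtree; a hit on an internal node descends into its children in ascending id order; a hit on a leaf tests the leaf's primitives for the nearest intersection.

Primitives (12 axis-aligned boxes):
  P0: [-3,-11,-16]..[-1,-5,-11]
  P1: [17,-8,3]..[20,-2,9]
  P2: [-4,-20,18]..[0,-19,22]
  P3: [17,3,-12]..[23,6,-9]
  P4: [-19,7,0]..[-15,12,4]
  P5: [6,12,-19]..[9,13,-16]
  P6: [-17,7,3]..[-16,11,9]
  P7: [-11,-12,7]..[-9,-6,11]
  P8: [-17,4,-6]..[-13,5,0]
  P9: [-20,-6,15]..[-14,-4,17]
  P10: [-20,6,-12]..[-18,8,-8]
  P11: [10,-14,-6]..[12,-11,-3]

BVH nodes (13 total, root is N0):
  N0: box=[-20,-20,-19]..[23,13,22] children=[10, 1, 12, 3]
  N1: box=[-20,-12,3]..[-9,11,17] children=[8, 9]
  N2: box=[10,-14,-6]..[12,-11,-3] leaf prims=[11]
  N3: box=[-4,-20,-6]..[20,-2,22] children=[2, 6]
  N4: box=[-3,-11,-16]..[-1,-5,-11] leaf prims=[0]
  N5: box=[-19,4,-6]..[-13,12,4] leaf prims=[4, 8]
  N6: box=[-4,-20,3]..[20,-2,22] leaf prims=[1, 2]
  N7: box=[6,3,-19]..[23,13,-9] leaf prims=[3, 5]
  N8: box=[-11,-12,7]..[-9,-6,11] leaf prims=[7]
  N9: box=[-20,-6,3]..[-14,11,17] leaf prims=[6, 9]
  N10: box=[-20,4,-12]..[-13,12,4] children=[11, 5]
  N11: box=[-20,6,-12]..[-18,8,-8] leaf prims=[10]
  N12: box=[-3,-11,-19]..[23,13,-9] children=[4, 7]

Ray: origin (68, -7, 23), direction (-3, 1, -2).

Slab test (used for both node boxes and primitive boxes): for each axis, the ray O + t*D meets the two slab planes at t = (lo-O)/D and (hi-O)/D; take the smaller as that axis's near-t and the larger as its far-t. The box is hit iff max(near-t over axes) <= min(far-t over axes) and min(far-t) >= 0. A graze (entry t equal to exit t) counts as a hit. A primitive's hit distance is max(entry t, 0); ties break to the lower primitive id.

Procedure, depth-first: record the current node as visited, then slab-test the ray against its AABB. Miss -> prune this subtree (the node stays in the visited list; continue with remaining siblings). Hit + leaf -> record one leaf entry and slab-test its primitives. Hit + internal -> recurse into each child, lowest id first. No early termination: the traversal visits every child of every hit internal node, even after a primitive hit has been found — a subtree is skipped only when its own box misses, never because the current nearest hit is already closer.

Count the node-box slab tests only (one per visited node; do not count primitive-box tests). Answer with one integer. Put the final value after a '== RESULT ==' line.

Trace the traversal:
N0 x:[15,88/3] y:[-13,20] z:[1/2,21] -> hit [15,20], descend [1, 3, 10, 12]
  N1 x:[77/3,88/3] y:[-5,18] z:[3,10] -> miss, prune
  N3 x:[16,24] y:[-13,5] z:[1/2,29/2] -> miss, prune
  N10 x:[27,88/3] y:[11,19] z:[19/2,35/2] -> miss, prune
  N12 x:[15,71/3] y:[-4,20] z:[16,21] -> hit [16,20], descend [4, 7]
    N4 x:[23,71/3] y:[-4,2] z:[17,39/2] -> miss, prune
    N7 x:[15,62/3] y:[10,20] z:[16,21] -> hit [16,20] leaf, test {P3(miss), P5@t=59/3}

7 AABB tests over nodes [0, 1, 3, 10, 12, 4, 7]; 1 leaf entered; closest P5.

== RESULT ==
7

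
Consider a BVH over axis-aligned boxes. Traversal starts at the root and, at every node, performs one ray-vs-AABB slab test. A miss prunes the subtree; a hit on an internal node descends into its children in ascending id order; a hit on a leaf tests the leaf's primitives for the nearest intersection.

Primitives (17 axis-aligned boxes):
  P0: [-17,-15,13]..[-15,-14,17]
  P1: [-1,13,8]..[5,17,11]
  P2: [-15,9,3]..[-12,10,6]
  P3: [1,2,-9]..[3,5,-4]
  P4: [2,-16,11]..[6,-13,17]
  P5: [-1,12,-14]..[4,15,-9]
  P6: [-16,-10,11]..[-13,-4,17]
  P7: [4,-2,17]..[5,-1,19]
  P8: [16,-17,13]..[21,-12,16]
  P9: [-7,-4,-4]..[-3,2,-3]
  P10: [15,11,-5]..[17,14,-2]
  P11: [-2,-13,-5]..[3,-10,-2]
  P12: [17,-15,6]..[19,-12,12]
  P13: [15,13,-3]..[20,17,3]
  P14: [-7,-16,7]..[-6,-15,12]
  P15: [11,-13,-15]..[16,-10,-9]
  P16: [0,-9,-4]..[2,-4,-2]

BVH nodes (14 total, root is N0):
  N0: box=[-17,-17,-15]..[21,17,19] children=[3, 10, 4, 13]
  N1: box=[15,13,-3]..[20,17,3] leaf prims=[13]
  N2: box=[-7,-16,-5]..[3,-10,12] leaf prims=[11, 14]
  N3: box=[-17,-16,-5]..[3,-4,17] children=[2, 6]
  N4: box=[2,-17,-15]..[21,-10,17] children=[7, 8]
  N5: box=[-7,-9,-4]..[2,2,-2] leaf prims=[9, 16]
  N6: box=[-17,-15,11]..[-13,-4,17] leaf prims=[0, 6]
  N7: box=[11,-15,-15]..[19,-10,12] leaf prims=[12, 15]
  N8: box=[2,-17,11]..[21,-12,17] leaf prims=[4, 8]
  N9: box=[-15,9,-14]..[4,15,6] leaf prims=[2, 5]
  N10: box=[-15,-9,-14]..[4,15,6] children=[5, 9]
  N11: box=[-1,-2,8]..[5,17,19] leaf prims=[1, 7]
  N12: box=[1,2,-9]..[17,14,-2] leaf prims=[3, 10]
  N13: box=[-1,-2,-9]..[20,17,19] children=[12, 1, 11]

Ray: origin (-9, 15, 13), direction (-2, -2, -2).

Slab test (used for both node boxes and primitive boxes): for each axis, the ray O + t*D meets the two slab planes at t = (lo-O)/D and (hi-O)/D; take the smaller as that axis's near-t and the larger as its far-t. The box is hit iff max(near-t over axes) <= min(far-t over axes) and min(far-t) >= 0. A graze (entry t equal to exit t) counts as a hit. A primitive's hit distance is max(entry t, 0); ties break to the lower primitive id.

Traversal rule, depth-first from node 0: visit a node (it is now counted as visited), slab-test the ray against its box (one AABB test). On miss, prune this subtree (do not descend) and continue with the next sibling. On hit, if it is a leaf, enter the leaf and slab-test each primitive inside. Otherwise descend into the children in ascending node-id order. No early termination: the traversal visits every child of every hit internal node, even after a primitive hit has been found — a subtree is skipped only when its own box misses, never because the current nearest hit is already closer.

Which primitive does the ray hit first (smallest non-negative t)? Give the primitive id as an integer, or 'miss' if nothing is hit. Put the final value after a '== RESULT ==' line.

Trace the traversal:
N0 x:[-15,4] y:[-1,16] z:[-3,14] -> hit [-1,4], descend [3, 4, 10, 13]
  N3 x:[-6,4] y:[19/2,31/2] z:[-2,9] -> miss, prune
  N4 x:[-15,-11/2] y:[25/2,16] z:[-2,14] -> miss, prune
  N10 x:[-13/2,3] y:[0,12] z:[7/2,27/2] -> miss, prune
  N13 x:[-29/2,-4] y:[-1,17/2] z:[-3,11] -> miss, prune

order=[0, 3, 4, 10, 13]  |boxes|=5  |leaves|=0  hit=miss

== RESULT ==
miss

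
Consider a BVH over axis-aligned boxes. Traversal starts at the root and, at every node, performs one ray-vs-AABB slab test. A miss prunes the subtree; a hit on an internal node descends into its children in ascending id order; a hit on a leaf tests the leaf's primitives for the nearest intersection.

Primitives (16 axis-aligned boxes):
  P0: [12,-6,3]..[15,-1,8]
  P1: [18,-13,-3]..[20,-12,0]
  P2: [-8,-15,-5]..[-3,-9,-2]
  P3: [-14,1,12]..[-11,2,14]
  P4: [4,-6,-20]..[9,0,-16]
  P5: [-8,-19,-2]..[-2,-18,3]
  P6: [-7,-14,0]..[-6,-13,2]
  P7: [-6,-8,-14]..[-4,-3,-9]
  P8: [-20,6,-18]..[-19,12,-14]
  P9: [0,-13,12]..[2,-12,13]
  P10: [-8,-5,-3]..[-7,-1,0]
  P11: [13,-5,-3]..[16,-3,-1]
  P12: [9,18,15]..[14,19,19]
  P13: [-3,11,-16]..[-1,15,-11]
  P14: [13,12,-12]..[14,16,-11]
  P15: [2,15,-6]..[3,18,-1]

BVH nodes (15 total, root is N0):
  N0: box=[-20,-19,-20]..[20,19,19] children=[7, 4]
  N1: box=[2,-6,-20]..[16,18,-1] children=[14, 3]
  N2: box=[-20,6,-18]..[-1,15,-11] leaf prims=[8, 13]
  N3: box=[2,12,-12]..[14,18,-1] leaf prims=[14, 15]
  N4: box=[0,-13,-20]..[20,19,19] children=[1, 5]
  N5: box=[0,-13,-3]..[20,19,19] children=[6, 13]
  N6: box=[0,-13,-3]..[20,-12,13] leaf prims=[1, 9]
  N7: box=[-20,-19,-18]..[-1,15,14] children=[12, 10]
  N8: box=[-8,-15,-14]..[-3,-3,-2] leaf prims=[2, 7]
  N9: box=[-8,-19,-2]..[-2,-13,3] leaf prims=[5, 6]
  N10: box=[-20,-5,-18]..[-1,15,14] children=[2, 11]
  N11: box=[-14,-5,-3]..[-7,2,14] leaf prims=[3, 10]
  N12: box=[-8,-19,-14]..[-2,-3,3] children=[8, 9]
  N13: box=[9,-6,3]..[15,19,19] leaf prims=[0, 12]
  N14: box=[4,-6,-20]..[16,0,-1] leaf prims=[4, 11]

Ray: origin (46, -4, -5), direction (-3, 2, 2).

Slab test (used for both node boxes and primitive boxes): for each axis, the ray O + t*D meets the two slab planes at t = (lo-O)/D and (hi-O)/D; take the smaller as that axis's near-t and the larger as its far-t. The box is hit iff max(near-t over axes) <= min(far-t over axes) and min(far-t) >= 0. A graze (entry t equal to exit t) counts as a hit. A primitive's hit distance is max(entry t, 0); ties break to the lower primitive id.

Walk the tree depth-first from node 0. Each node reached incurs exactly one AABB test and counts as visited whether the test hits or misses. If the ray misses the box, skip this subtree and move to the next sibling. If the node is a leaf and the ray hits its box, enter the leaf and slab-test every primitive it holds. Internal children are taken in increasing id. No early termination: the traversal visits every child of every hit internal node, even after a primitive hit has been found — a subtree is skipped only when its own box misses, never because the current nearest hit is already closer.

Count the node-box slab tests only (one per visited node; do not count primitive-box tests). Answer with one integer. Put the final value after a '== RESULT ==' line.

Trace the traversal:
N0 x:[26/3,22] y:[-15/2,23/2] z:[-15/2,12] -> hit [26/3,23/2], descend [4, 7]
  N4 x:[26/3,46/3] y:[-9/2,23/2] z:[-15/2,12] -> hit [26/3,23/2], descend [1, 5]
    N1 x:[10,44/3] y:[-1,11] z:[-15/2,2] -> miss, prune
    N5 x:[26/3,46/3] y:[-9/2,23/2] z:[1,12] -> hit [26/3,23/2], descend [6, 13]
      N6 x:[26/3,46/3] y:[-9/2,-4] z:[1,9] -> miss, prune
      N13 x:[31/3,37/3] y:[-1,23/2] z:[4,12] -> hit [31/3,23/2] leaf, test {P0(miss), P12@t=11}
  N7 x:[47/3,22] y:[-15/2,19/2] z:[-13/2,19/2] -> miss, prune

Summary -> nodes [0, 4, 1, 5, 6, 13, 7]; box-tests=7; leaf-entries=1; first=P12

== RESULT ==
7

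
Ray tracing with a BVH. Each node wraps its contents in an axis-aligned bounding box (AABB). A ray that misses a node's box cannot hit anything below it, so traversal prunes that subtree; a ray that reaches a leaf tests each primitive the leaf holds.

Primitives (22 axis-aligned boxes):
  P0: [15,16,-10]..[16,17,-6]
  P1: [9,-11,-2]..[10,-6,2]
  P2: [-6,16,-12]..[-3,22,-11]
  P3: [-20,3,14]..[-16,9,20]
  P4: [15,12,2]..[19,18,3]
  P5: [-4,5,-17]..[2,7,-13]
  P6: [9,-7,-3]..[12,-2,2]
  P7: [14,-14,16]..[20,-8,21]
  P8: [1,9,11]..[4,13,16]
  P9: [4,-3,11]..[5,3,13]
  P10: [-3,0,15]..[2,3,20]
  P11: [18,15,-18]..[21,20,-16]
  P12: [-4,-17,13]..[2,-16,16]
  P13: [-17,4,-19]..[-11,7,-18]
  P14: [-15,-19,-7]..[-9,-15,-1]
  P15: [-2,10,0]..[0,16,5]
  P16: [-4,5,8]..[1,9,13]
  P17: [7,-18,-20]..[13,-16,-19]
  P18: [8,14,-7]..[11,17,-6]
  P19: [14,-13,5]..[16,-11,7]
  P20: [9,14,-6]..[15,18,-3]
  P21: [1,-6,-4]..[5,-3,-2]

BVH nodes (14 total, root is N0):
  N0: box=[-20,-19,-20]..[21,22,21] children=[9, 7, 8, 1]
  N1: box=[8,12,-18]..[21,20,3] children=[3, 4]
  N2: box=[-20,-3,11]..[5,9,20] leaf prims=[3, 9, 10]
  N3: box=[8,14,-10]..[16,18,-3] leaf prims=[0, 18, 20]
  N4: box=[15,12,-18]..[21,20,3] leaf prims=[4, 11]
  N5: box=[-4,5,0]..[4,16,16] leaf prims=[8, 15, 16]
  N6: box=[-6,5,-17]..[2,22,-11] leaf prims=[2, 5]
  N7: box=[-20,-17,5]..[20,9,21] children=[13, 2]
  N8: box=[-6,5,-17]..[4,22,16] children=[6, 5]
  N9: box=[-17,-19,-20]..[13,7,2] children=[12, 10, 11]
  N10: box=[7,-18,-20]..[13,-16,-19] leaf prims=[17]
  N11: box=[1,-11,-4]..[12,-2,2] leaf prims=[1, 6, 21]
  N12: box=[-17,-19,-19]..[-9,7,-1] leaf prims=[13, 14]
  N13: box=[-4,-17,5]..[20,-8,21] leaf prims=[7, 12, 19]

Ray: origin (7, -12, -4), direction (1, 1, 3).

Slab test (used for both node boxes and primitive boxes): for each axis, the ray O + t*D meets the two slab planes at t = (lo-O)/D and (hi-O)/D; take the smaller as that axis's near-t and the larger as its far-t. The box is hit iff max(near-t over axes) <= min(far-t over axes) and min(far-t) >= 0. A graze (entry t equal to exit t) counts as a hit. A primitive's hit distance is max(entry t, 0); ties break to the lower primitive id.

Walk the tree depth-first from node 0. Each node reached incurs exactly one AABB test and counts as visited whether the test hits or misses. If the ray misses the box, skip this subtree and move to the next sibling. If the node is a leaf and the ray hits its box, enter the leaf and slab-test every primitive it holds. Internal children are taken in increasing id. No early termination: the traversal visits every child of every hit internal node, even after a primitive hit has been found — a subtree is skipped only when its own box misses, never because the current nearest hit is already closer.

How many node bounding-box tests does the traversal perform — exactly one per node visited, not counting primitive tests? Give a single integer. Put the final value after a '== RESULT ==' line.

Walk:
N0 x:[-27,14] y:[-7,34] z:[-16/3,25/3] -> hit [-16/3,25/3], descend [1, 7, 8, 9]
  N1 x:[1,14] y:[24,32] z:[-14/3,7/3] -> miss, prune
  N7 x:[-27,13] y:[-5,21] z:[3,25/3] -> hit [3,25/3], descend [2, 13]
    N2 x:[-27,-2] y:[9,21] z:[5,8] -> miss, prune
    N13 x:[-11,13] y:[-5,4] z:[3,25/3] -> hit [3,4] leaf, test {P7(miss), P12(miss), P19(miss)}
  N8 x:[-13,-3] y:[17,34] z:[-13/3,20/3] -> miss, prune
  N9 x:[-24,6] y:[-7,19] z:[-16/3,2] -> hit [-16/3,2], descend [10, 11, 12]
    N10 x:[0,6] y:[-6,-4] z:[-16/3,-5] -> miss, prune
    N11 x:[-6,5] y:[1,10] z:[0,2] -> hit [1,2] leaf, test {P1@t=2, P6(miss), P21(miss)}
    N12 x:[-24,-16] y:[-7,19] z:[-5,1] -> miss, prune

10 AABB tests over nodes [0, 1, 7, 2, 13, 8, 9, 10, 11, 12]; 2 leaves entered; closest P1.

== RESULT ==
10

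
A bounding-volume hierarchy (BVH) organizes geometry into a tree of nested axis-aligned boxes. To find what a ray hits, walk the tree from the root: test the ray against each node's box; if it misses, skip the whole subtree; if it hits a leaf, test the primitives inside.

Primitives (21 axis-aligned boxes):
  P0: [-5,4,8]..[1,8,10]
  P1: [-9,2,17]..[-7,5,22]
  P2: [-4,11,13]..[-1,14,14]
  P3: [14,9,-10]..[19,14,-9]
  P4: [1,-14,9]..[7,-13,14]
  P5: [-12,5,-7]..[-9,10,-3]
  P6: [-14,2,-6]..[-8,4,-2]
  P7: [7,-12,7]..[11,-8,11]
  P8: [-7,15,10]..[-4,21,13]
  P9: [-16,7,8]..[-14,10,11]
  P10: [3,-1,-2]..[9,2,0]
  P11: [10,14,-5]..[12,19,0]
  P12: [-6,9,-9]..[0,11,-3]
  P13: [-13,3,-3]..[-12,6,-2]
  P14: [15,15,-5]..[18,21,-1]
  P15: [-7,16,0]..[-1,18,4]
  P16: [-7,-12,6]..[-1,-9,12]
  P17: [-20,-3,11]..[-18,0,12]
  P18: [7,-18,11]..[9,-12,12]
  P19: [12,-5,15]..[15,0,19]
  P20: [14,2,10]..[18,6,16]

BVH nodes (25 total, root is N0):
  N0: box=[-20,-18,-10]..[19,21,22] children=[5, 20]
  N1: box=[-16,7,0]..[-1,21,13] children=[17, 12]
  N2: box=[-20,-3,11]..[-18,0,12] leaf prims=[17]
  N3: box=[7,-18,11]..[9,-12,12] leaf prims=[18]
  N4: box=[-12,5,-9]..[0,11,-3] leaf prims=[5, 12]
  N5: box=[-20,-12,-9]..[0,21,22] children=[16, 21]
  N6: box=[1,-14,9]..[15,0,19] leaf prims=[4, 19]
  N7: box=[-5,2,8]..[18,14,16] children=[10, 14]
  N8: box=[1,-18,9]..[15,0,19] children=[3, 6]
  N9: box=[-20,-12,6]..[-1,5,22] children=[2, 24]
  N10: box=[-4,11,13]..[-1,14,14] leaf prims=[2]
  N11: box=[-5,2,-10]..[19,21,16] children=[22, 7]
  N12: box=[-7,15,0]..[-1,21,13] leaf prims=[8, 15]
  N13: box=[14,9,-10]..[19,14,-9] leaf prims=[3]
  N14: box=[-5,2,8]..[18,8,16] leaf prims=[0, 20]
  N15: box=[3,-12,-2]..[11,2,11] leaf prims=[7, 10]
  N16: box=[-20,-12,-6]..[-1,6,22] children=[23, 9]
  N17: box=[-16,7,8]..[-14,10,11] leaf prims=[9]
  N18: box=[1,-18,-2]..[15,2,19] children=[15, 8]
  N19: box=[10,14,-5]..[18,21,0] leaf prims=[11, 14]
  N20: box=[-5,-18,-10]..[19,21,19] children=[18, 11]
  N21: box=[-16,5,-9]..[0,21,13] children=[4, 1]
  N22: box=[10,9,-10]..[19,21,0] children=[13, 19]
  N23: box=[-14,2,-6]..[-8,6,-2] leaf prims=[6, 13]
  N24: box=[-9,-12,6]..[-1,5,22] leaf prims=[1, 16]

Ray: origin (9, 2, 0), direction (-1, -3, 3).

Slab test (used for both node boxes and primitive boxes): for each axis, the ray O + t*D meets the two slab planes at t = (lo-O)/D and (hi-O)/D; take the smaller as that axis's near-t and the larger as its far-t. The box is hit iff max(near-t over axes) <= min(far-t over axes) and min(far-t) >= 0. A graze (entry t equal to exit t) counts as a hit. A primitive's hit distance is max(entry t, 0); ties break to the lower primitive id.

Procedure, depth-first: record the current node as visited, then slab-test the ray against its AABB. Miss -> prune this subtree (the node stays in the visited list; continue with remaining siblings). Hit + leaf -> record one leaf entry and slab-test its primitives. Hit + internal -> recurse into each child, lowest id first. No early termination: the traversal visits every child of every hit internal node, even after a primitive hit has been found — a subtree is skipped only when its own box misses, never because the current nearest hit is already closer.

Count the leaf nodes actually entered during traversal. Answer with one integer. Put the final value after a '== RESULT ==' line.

Trace the traversal:
N0 x:[-10,29] y:[-19/3,20/3] z:[-10/3,22/3] -> hit [-10/3,20/3], descend [5, 20]
  N5 x:[9,29] y:[-19/3,14/3] z:[-3,22/3] -> miss, prune
  N20 x:[-10,14] y:[-19/3,20/3] z:[-10/3,19/3] -> hit [-10/3,19/3], descend [11, 18]
    N11 x:[-10,14] y:[-19/3,0] z:[-10/3,16/3] -> hit [-10/3,0], descend [7, 22]
      N7 x:[-9,14] y:[-4,0] z:[8/3,16/3] -> miss, prune
      N22 x:[-10,-1] y:[-19/3,-7/3] z:[-10/3,0] -> miss, prune
    N18 x:[-6,8] y:[0,20/3] z:[-2/3,19/3] -> hit [0,19/3], descend [8, 15]
      N8 x:[-6,8] y:[2/3,20/3] z:[3,19/3] -> hit [3,19/3], descend [3, 6]
        N3 x:[0,2] y:[14/3,20/3] z:[11/3,4] -> miss, prune
        N6 x:[-6,8] y:[2/3,16/3] z:[3,19/3] -> hit [3,16/3] leaf, test {P4(miss), P19(miss)}
      N15 x:[-2,6] y:[0,14/3] z:[-2/3,11/3] -> hit [0,11/3] leaf, test {P7(miss), P10@t=0}

order=[0, 5, 20, 11, 7, 22, 18, 8, 3, 6, 15]  |boxes|=11  |leaves|=2  hit=P10

== RESULT ==
2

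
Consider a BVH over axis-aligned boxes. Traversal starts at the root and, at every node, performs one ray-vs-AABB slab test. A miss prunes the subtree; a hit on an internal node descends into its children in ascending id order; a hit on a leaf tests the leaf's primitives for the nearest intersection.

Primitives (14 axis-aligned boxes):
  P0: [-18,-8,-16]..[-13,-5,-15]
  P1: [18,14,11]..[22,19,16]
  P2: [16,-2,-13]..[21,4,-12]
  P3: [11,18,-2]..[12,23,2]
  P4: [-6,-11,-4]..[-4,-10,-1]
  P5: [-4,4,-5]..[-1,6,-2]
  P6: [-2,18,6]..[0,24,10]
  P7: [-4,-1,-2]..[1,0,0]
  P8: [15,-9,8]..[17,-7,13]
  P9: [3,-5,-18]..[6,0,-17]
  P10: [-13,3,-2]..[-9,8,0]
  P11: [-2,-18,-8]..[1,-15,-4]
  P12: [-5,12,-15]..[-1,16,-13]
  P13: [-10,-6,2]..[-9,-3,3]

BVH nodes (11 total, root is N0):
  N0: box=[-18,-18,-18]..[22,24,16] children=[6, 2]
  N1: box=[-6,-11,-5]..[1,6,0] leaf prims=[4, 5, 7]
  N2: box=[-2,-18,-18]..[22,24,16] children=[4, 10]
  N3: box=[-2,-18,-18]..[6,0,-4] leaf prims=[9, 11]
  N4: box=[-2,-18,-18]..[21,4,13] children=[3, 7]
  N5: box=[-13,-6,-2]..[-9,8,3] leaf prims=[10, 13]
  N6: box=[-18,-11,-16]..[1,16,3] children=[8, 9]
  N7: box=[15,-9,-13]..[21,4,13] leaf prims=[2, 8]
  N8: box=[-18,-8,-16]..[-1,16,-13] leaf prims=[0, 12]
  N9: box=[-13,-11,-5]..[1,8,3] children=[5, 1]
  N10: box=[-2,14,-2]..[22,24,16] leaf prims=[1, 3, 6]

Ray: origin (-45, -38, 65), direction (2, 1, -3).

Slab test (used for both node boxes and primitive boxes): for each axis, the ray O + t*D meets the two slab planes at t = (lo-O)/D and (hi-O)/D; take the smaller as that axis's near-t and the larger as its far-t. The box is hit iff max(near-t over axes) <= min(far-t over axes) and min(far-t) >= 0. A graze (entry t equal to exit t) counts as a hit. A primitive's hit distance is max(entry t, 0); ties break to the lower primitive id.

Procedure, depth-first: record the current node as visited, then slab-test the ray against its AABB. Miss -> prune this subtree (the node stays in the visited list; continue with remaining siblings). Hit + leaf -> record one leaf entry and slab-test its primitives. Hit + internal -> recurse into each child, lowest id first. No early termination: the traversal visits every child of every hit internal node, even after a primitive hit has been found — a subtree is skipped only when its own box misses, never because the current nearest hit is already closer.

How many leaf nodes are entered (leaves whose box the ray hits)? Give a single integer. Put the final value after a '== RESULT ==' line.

Trace the traversal:
N0 x:[27/2,67/2] y:[20,62] z:[49/3,83/3] -> hit [20,83/3], descend [2, 6]
  N2 x:[43/2,67/2] y:[20,62] z:[49/3,83/3] -> hit [43/2,83/3], descend [4, 10]
    N4 x:[43/2,33] y:[20,42] z:[52/3,83/3] -> hit [43/2,83/3], descend [3, 7]
      N3 x:[43/2,51/2] y:[20,38] z:[23,83/3] -> hit [23,51/2] leaf, test {P9(miss), P11@t=23}
      N7 x:[30,33] y:[29,42] z:[52/3,26] -> miss, prune
    N10 x:[43/2,67/2] y:[52,62] z:[49/3,67/3] -> miss, prune
  N6 x:[27/2,23] y:[27,54] z:[62/3,27] -> miss, prune

Summary -> nodes [0, 2, 4, 3, 7, 10, 6]; box-tests=7; leaf-entries=1; first=P11

== RESULT ==
1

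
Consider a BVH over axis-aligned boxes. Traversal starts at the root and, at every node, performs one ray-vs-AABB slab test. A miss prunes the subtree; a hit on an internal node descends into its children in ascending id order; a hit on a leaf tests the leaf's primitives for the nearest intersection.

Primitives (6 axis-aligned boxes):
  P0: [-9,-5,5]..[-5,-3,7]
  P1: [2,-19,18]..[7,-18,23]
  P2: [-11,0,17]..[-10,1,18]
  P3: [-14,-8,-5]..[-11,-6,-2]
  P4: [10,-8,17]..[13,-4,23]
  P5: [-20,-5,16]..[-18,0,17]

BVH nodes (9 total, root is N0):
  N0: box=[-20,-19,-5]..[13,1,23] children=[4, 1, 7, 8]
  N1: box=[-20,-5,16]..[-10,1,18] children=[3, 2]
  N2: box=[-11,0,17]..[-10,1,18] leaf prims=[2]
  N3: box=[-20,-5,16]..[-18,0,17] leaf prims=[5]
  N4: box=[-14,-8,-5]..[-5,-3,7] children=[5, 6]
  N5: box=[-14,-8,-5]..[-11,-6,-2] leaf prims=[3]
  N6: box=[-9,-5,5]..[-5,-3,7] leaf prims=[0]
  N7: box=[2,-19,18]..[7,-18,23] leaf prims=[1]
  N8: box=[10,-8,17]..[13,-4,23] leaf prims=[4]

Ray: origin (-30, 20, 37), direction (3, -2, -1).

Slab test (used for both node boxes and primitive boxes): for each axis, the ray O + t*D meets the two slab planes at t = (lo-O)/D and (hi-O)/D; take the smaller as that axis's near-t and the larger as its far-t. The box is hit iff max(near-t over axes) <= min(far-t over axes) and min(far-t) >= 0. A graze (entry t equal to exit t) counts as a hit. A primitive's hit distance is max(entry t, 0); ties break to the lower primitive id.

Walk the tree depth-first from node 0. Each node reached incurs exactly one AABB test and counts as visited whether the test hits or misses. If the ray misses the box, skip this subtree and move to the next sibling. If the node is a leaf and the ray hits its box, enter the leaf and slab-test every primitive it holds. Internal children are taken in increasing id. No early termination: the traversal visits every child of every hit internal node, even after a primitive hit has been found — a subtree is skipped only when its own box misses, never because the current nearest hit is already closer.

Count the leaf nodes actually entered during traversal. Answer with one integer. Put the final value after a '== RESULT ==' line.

Traverse from the root:
N0 x:[10/3,43/3] y:[19/2,39/2] z:[14,42] -> hit [14,43/3], descend [1, 4, 7, 8]
  N1 x:[10/3,20/3] y:[19/2,25/2] z:[19,21] -> miss, prune
  N4 x:[16/3,25/3] y:[23/2,14] z:[30,42] -> miss, prune
  N7 x:[32/3,37/3] y:[19,39/2] z:[14,19] -> miss, prune
  N8 x:[40/3,43/3] y:[12,14] z:[14,20] -> hit [14,14] leaf, test {P4@t=14}

Summary -> nodes [0, 1, 4, 7, 8]; box-tests=5; leaf-entries=1; first=P4

== RESULT ==
1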